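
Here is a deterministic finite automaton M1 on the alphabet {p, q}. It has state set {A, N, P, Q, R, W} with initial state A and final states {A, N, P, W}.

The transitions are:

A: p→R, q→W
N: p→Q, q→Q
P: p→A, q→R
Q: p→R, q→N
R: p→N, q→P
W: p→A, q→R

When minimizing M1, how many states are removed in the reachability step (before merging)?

A breadth-first search from the start state visits every state.

0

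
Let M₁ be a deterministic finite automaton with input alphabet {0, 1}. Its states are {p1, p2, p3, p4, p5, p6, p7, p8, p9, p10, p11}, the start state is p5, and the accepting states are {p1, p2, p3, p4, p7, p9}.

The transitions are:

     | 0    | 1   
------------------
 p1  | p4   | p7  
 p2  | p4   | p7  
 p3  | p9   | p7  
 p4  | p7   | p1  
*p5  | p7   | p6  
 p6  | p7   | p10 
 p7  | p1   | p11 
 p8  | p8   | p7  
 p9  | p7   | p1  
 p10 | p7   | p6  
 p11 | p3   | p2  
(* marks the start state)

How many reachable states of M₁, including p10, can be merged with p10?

3

States {p8} cannot be reached from the start state, so discard them.
Initial partition by acceptance: {p1,p2,p3,p4,p7,p9} | {p5,p6,p10,p11}.
Refine {p1,p2,p3,p4,p7,p9} on symbol 1: members go to different blocks, giving {p1,p2,p3,p4,p9} and {p7}.
On input 0, block {p1,p2,p3,p4,p9} splits into {p1,p2,p3} and {p4,p9}.
On input 0, block {p5,p6,p10,p11} splits into {p5,p6,p10} and {p11}.
Stable partition: {p1,p2,p3} | {p5,p6,p10} | {p7} | {p4,p9} | {p11} — 5 equivalence classes.
The equivalence class containing p10 is {p5,p6,p10}, of size 3.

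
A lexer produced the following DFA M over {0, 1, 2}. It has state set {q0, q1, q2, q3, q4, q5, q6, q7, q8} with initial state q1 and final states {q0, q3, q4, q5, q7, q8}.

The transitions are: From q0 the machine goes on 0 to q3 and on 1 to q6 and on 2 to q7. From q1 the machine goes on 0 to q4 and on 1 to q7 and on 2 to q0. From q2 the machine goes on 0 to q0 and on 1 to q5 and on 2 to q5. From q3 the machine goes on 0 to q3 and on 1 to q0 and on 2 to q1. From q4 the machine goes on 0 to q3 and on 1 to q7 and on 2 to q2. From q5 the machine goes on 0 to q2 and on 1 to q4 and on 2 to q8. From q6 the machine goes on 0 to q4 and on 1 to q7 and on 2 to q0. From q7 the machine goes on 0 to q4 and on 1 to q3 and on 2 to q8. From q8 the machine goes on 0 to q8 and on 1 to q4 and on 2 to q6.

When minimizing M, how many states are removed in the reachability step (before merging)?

A breadth-first search from the start state visits every state.

0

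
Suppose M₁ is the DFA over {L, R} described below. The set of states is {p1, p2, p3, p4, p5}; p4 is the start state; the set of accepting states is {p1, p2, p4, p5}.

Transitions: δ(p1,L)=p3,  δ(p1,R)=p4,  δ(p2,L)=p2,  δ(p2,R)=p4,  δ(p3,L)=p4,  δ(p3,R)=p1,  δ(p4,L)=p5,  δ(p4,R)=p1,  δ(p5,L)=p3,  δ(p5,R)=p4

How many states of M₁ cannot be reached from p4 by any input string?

1

BFS from p4 reaches {p1, p3, p4, p5}; the 1 state(s) p2 are never visited.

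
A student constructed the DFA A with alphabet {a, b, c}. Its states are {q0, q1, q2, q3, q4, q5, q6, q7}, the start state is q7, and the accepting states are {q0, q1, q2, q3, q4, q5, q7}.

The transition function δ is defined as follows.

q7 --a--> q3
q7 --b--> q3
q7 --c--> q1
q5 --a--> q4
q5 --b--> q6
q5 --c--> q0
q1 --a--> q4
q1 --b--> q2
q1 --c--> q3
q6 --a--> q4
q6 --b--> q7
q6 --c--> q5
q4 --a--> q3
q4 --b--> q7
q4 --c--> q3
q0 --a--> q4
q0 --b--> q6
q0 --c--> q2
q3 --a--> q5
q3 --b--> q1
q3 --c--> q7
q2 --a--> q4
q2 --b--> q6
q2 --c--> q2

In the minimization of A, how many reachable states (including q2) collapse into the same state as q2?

P0 = {q0,q1,q2,q3,q4,q5,q7} | {q6}.
Split {q0,q1,q2,q3,q4,q5,q7} by δ(·,b) → {q1,q3,q4,q7} and {q0,q2,q5}.
Split {q1,q3,q4,q7} by δ(·,a) → {q1,q4,q7} and {q3}.
On input a, block {q1,q4,q7} splits into {q4,q7} and {q1}.
Refine {q4,q7} on symbol b: members go to different blocks, giving {q4} and {q7}.
The partition is now stable with 6 blocks: {q4} | {q6} | {q0,q2,q5} | {q3} | {q1} | {q7}.
State q2 belongs to the block {q0,q2,q5}, which has 3 states.

3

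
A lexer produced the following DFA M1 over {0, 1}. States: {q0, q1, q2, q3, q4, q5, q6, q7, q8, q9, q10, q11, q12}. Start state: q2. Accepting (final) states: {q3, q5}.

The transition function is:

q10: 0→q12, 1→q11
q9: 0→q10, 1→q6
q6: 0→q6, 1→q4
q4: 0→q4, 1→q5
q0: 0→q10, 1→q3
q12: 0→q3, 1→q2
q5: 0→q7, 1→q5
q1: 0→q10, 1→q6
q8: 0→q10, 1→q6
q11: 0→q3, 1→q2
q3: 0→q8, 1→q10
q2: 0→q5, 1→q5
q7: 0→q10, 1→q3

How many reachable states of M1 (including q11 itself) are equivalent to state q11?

2

First remove the unreachable states {q0,q1,q9}; 10 states remain.
Start with accepting vs non-accepting: {q3,q5} | {q2,q4,q6,q7,q8,q10,q11,q12}.
Split {q3,q5} by δ(·,1) → {q3} and {q5}.
Refine {q2,q4,q6,q7,q8,q10,q11,q12} on symbol 0: members go to different blocks, giving {q4,q6,q7,q8,q10} and {q11,q12} and {q2}.
On input 0, block {q4,q6,q7,q8,q10} splits into {q4,q6,q7,q8} and {q10}.
Refine {q4,q6,q7,q8} on symbol 0: members go to different blocks, giving {q4,q6} and {q7,q8}.
On input 1, block {q4,q6} splits into {q4} and {q6}.
On input 1, block {q7,q8} splits into {q7} and {q8}.
No further refinement is possible. Final partition (9 blocks): {q3} | {q4} | {q5} | {q11,q12} | {q2} | {q10} | {q7} | {q6} | {q8}.
The equivalence class containing q11 is {q11,q12}, of size 2.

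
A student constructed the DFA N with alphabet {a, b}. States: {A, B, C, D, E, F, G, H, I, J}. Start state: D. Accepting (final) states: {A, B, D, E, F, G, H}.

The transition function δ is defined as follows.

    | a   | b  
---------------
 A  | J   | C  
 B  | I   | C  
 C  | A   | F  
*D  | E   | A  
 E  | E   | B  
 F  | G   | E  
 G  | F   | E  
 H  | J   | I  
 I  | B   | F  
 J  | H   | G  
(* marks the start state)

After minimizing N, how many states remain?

All states are reachable from the start state.
Start with accepting vs non-accepting: {A,B,D,E,F,G,H} | {C,I,J}.
Split {A,B,D,E,F,G,H} by δ(·,a) → {D,E,F,G} and {A,B,H}.
On input b, block {D,E,F,G} splits into {D,E} and {F,G}.
The partition is now stable with 4 blocks: {D,E} | {C,I,J} | {A,B,H} | {F,G}.

4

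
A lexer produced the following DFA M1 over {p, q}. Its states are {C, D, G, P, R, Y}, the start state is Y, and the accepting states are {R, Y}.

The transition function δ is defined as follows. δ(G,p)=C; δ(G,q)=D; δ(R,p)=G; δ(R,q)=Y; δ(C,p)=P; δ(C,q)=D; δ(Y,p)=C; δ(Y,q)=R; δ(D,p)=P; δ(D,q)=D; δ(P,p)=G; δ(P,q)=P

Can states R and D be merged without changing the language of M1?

Every state is reachable, so we keep all 6.
Start with accepting vs non-accepting: {R,Y} | {C,D,G,P}.
No further refinement is possible. Final partition (2 blocks): {R,Y} | {C,D,G,P}.
R and D end up in different blocks, so they are distinguishable. For instance, the string 'ε' is accepted from only R.

No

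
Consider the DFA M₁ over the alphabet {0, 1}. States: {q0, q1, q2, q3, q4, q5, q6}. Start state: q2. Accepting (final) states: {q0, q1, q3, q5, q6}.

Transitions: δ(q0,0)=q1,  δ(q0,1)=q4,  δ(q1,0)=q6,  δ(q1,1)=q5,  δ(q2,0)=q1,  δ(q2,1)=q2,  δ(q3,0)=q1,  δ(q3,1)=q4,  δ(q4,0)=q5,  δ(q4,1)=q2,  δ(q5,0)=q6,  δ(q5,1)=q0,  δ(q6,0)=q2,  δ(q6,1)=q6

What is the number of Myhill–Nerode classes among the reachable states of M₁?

First remove the unreachable states {q3}; 6 states remain.
Start with accepting vs non-accepting: {q0,q1,q5,q6} | {q2,q4}.
On input 0, block {q0,q1,q5,q6} splits into {q0,q1,q5} and {q6}.
Refine {q0,q1,q5} on symbol 0: members go to different blocks, giving {q1,q5} and {q0}.
Split {q1,q5} by δ(·,1) → {q1} and {q5}.
On input 0, block {q2,q4} splits into {q2} and {q4}.
The partition is now stable with 6 blocks: {q1} | {q2} | {q6} | {q0} | {q5} | {q4}.

6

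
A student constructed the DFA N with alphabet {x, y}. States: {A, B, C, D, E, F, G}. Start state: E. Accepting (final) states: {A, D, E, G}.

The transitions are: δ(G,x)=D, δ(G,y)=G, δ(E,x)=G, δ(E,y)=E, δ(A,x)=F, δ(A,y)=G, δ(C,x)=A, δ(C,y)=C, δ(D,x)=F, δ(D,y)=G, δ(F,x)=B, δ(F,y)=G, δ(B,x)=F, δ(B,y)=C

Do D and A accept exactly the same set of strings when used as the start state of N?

Yes

All states are reachable from the start state.
Start with accepting vs non-accepting: {A,D,E,G} | {B,C,F}.
Refine {A,D,E,G} on symbol x: members go to different blocks, giving {A,D} and {E,G}.
Refine {B,C,F} on symbol x: members go to different blocks, giving {B,F} and {C}.
On input y, block {B,F} splits into {B} and {F}.
Split {E,G} by δ(·,x) → {E} and {G}.
No further refinement is possible. Final partition (6 blocks): {A,D} | {B} | {E} | {C} | {F} | {G}.
D and A lie in the same block of the stable partition, so they are equivalent — no string distinguishes them.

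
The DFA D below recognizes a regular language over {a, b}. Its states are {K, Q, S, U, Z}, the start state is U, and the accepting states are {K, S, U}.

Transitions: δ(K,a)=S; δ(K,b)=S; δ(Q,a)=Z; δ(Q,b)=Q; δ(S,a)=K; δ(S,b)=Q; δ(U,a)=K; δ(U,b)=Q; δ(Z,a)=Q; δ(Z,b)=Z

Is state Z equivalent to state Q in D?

All states are reachable from the start state.
Start with accepting vs non-accepting: {K,S,U} | {Q,Z}.
On input b, block {K,S,U} splits into {S,U} and {K}.
Stable partition: {S,U} | {Q,Z} | {K} — 3 equivalence classes.
Z and Q lie in the same block of the stable partition, so they are equivalent — no string distinguishes them.

Yes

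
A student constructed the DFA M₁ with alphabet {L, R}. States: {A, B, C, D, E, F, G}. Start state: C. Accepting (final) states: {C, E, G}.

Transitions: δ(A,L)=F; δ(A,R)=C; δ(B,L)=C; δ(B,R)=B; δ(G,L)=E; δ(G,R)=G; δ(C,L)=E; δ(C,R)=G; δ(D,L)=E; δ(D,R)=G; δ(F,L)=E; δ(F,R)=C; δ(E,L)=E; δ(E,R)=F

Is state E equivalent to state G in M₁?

Reachable states from the start: {C,E,F,G}. Unreachable: {A,B,D} — drop them.
P0 = {C,E,G} | {F}.
Split {C,E,G} by δ(·,R) → {C,G} and {E}.
No further refinement is possible. Final partition (3 blocks): {C,G} | {F} | {E}.
E and G end up in different blocks, so they are distinguishable. For instance, the string 'R' is accepted from only G.

No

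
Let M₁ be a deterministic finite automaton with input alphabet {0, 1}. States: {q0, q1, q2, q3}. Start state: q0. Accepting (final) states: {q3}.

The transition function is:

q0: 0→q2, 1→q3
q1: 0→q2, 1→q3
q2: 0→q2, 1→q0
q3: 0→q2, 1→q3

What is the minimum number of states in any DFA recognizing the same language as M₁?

Reachable states from the start: {q0,q2,q3}. Unreachable: {q1} — drop them.
Initial partition by acceptance: {q3} | {q0,q2}.
Split {q0,q2} by δ(·,1) → {q0} and {q2}.
No further refinement is possible. Final partition (3 blocks): {q3} | {q0} | {q2}.

3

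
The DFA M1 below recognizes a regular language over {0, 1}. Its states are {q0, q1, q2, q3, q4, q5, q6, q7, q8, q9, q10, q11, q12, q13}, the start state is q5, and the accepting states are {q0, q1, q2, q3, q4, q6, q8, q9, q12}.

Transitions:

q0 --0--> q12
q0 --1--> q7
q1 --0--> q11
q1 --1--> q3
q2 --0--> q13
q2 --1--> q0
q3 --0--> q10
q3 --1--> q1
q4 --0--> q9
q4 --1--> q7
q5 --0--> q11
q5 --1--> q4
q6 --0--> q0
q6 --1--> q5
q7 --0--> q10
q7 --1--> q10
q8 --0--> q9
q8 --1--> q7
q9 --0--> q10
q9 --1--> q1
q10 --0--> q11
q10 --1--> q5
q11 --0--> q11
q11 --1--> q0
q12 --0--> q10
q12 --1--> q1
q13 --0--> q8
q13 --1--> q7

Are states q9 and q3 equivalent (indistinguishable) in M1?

Yes

First remove the unreachable states {q2,q6,q8,q13}; 10 states remain.
P0 = {q0,q1,q3,q4,q9,q12} | {q5,q7,q10,q11}.
On input 0, block {q0,q1,q3,q4,q9,q12} splits into {q1,q3,q9,q12} and {q0,q4}.
On input 1, block {q5,q7,q10,q11} splits into {q5,q11} and {q7,q10}.
Refine {q1,q3,q9,q12} on symbol 0: members go to different blocks, giving {q3,q9,q12} and {q1}.
Refine {q7,q10} on symbol 0: members go to different blocks, giving {q7} and {q10}.
The partition is now stable with 6 blocks: {q3,q9,q12} | {q5,q11} | {q0,q4} | {q7} | {q1} | {q10}.
q9 and q3 lie in the same block of the stable partition, so they are equivalent — no string distinguishes them.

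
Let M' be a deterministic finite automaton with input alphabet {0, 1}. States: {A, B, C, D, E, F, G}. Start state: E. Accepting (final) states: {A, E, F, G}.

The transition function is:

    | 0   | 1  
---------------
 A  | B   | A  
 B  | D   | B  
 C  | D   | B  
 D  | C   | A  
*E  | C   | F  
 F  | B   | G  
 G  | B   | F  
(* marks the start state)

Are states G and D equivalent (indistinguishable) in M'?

No

Initial partition by acceptance: {A,E,F,G} | {B,C,D}.
Split {B,C,D} by δ(·,1) → {B,C} and {D}.
Stable partition: {A,E,F,G} | {B,C} | {D} — 3 equivalence classes.
G and D end up in different blocks, so they are distinguishable. For instance, the string 'ε' is accepted from only G.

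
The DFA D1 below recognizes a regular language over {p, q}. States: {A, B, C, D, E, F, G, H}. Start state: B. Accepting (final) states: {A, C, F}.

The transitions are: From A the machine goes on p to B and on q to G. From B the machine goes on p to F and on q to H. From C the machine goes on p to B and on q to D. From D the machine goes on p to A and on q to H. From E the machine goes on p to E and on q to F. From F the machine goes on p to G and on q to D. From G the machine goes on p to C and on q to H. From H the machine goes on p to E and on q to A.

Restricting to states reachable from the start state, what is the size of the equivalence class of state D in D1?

3

All states are reachable from the start state.
P0 = {A,C,F} | {B,D,E,G,H}.
On input p, block {B,D,E,G,H} splits into {B,D,G} and {E,H}.
No further refinement is possible. Final partition (3 blocks): {A,C,F} | {B,D,G} | {E,H}.
State D belongs to the block {B,D,G}, which has 3 states.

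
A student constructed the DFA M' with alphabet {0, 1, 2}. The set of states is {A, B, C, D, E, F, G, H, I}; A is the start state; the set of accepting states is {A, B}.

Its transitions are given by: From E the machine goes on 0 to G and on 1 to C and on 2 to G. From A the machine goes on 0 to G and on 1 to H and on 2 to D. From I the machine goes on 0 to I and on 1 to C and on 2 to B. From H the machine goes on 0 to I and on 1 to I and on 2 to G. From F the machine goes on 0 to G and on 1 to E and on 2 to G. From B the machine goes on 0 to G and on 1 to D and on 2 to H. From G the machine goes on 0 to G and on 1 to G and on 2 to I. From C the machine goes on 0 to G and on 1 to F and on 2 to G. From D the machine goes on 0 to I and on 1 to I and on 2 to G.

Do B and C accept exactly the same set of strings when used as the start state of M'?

Initial partition by acceptance: {A,B} | {C,D,E,F,G,H,I}.
Refine {C,D,E,F,G,H,I} on symbol 2: members go to different blocks, giving {C,D,E,F,G,H} and {I}.
Refine {C,D,E,F,G,H} on symbol 0: members go to different blocks, giving {C,E,F,G} and {D,H}.
On input 2, block {C,E,F,G} splits into {C,E,F} and {G}.
The partition is now stable with 5 blocks: {A,B} | {C,E,F} | {I} | {D,H} | {G}.
B and C end up in different blocks, so they are distinguishable. For instance, the string 'ε' is accepted from only B.

No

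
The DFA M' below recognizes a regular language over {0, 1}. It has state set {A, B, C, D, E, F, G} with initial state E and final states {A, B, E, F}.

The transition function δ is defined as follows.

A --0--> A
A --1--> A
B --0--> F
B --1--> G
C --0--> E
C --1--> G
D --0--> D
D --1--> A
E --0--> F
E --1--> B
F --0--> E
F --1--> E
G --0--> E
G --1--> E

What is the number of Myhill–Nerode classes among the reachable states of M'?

Reachable states from the start: {B,E,F,G}. Unreachable: {A,C,D} — drop them.
Initial partition by acceptance: {B,E,F} | {G}.
Split {B,E,F} by δ(·,1) → {E,F} and {B}.
Split {E,F} by δ(·,1) → {E} and {F}.
No further refinement is possible. Final partition (4 blocks): {E} | {G} | {B} | {F}.

4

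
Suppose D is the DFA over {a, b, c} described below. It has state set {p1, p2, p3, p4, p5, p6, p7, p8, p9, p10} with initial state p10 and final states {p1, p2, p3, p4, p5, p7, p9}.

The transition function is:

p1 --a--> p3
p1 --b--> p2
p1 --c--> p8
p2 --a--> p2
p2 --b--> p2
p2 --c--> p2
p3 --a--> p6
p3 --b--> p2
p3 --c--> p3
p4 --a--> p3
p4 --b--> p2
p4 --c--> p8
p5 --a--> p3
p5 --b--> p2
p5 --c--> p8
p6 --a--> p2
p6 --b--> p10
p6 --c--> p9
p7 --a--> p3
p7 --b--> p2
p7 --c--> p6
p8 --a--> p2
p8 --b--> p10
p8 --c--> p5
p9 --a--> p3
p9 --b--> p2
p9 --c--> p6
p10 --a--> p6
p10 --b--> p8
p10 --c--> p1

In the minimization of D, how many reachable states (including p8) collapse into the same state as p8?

Reachable states from the start: {p1,p2,p3,p5,p6,p8,p9,p10}. Unreachable: {p4,p7} — drop them.
Start with accepting vs non-accepting: {p1,p2,p3,p5,p9} | {p6,p8,p10}.
Split {p1,p2,p3,p5,p9} by δ(·,a) → {p1,p2,p5,p9} and {p3}.
On input a, block {p1,p2,p5,p9} splits into {p1,p5,p9} and {p2}.
Refine {p6,p8,p10} on symbol a: members go to different blocks, giving {p6,p8} and {p10}.
Stable partition: {p1,p5,p9} | {p6,p8} | {p3} | {p2} | {p10} — 5 equivalence classes.
The equivalence class containing p8 is {p6,p8}, of size 2.

2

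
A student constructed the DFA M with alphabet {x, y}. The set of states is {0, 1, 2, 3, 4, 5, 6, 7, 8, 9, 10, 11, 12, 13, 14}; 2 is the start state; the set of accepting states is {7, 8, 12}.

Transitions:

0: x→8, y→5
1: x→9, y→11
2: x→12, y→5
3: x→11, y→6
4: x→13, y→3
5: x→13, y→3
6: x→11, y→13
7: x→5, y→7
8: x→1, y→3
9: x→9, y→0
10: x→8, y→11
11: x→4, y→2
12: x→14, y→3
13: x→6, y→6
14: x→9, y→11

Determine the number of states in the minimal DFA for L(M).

First remove the unreachable states {7,10}; 13 states remain.
P0 = {8,12} | {0,1,2,3,4,5,6,9,11,13,14}.
Split {0,1,2,3,4,5,6,9,11,13,14} by δ(·,x) → {1,3,4,5,6,9,11,13,14} and {0,2}.
Refine {1,3,4,5,6,9,11,13,14} on symbol y: members go to different blocks, giving {1,3,4,5,6,13,14} and {9,11}.
Split {1,3,4,5,6,13,14} by δ(·,x) → {1,3,6,14} and {4,5,13}.
On input y, block {1,3,6,14} splits into {1,14} and {3} and {6}.
Refine {9,11} on symbol x: members go to different blocks, giving {9} and {11}.
On input x, block {4,5,13} splits into {4,5} and {13}.
Stable partition: {8,12} | {1,14} | {0,2} | {9} | {4,5} | {3} | {6} | {11} | {13} — 9 equivalence classes.

9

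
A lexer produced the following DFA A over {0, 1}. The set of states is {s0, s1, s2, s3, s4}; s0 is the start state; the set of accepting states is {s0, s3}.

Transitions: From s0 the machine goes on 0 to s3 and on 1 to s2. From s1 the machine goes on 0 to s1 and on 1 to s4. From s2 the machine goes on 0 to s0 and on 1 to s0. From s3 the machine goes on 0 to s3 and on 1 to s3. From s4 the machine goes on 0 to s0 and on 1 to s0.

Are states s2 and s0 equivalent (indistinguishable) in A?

States {s1,s4} cannot be reached from the start state, so discard them.
P0 = {s0,s3} | {s2}.
On input 1, block {s0,s3} splits into {s0} and {s3}.
Stable partition: {s0} | {s2} | {s3} — 3 equivalence classes.
s2 and s0 end up in different blocks, so they are distinguishable. For instance, the string 'ε' is accepted from only s0.

No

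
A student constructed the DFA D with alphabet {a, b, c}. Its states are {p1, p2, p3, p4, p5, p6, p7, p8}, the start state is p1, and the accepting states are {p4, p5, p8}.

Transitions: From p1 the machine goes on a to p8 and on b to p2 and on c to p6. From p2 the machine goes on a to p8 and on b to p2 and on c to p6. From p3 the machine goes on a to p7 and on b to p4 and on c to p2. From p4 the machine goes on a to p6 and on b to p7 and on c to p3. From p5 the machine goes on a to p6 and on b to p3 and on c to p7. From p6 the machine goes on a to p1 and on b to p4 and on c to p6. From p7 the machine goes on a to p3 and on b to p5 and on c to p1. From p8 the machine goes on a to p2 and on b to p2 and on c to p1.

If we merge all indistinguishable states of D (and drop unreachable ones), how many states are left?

5

All states are reachable from the start state.
Initial partition by acceptance: {p4,p5,p8} | {p1,p2,p3,p6,p7}.
On input a, block {p1,p2,p3,p6,p7} splits into {p3,p6,p7} and {p1,p2}.
On input a, block {p4,p5,p8} splits into {p4,p5} and {p8}.
Refine {p3,p6,p7} on symbol a: members go to different blocks, giving {p3,p7} and {p6}.
Stable partition: {p4,p5} | {p3,p7} | {p1,p2} | {p8} | {p6} — 5 equivalence classes.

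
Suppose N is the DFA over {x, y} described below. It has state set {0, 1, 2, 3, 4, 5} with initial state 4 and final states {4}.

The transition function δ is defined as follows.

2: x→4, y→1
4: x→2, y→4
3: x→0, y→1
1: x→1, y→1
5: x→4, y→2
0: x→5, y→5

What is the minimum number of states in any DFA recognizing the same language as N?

3

States {0,3,5} cannot be reached from the start state, so discard them.
Initial partition by acceptance: {4} | {1,2}.
On input x, block {1,2} splits into {1} and {2}.
Stable partition: {4} | {1} | {2} — 3 equivalence classes.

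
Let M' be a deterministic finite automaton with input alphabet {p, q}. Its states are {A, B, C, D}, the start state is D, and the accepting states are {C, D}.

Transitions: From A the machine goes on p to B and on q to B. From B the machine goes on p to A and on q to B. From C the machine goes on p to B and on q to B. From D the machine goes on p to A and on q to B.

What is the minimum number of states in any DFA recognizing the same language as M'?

Reachable states from the start: {A,B,D}. Unreachable: {C} — drop them.
Initial partition by acceptance: {D} | {A,B}.
The partition is now stable with 2 blocks: {D} | {A,B}.

2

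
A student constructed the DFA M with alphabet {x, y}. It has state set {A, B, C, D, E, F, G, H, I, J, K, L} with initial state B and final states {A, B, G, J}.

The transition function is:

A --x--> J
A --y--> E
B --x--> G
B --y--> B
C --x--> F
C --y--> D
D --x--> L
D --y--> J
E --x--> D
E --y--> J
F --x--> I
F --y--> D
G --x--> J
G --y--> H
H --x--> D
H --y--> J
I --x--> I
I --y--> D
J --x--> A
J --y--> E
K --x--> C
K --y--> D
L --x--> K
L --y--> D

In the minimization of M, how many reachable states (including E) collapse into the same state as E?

Every state is reachable, so we keep all 12.
Initial partition by acceptance: {A,B,G,J} | {C,D,E,F,H,I,K,L}.
On input y, block {A,B,G,J} splits into {A,G,J} and {B}.
On input y, block {C,D,E,F,H,I,K,L} splits into {C,F,I,K,L} and {D,E,H}.
Refine {D,E,H} on symbol x: members go to different blocks, giving {E,H} and {D}.
The partition is now stable with 5 blocks: {A,G,J} | {C,F,I,K,L} | {B} | {E,H} | {D}.
State E belongs to the block {E,H}, which has 2 states.

2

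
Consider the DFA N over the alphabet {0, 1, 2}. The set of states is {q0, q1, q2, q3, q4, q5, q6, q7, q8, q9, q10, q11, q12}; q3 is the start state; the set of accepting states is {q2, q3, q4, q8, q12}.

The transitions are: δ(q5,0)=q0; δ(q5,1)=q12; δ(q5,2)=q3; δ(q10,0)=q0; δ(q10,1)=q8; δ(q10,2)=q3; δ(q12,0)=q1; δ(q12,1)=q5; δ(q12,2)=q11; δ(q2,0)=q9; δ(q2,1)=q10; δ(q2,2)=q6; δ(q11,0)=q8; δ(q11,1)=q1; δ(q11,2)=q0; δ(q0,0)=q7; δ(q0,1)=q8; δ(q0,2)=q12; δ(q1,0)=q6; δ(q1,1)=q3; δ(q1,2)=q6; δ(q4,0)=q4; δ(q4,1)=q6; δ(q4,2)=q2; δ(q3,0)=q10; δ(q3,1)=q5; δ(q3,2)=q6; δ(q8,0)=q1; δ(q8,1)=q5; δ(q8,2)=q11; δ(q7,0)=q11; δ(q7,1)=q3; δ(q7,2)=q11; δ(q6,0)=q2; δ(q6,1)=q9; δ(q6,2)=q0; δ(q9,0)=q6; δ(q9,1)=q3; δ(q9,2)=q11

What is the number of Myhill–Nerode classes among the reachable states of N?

Reachable states from the start: {q0,q1,q2,q3,q5,q6,q7,q8,q9,q10,q11,q12}. Unreachable: {q4} — drop them.
P0 = {q2,q3,q8,q12} | {q0,q1,q5,q6,q7,q9,q10,q11}.
On input 0, block {q0,q1,q5,q6,q7,q9,q10,q11} splits into {q0,q1,q5,q7,q9,q10} and {q6,q11}.
Split {q0,q1,q5,q7,q9,q10} by δ(·,0) → {q0,q5,q10} and {q1,q7,q9}.
On input 0, block {q2,q3,q8,q12} splits into {q2,q8,q12} and {q3}.
Refine {q0,q5,q10} on symbol 0: members go to different blocks, giving {q5,q10} and {q0}.
Stable partition: {q2,q8,q12} | {q5,q10} | {q6,q11} | {q1,q7,q9} | {q3} | {q0} — 6 equivalence classes.

6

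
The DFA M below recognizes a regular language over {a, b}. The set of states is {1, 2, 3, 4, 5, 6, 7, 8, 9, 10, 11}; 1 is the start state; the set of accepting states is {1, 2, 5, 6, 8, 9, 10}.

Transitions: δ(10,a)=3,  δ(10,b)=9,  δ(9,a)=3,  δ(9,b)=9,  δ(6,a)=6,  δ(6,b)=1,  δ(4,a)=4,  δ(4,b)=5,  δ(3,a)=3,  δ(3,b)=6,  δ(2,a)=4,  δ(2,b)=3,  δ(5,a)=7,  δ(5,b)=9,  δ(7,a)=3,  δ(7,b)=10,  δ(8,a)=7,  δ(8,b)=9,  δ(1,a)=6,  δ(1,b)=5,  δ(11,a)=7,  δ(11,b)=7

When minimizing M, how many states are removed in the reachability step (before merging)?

No path from 1 leads to 2, 4, 8, 11; the other 7 states are all reachable.

4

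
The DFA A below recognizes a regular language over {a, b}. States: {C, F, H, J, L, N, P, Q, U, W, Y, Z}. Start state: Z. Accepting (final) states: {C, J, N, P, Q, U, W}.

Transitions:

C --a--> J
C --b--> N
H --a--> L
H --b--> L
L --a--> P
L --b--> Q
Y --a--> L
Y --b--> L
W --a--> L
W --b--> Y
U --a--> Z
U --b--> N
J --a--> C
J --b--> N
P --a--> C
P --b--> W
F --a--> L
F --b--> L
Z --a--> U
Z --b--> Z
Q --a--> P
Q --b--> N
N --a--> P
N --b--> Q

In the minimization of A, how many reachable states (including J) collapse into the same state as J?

2

Reachable states from the start: {C,J,L,N,P,Q,U,W,Y,Z}. Unreachable: {F,H} — drop them.
Start with accepting vs non-accepting: {C,J,N,P,Q,U,W} | {L,Y,Z}.
Refine {C,J,N,P,Q,U,W} on symbol a: members go to different blocks, giving {C,J,N,P,Q} and {U,W}.
On input b, block {C,J,N,P,Q} splits into {C,J,N,Q} and {P}.
Split {C,J,N,Q} by δ(·,a) → {N,Q} and {C,J}.
On input a, block {L,Y,Z} splits into {Z} and {Y} and {L}.
Split {U,W} by δ(·,a) → {U} and {W}.
Stable partition: {N,Q} | {Z} | {U} | {P} | {C,J} | {Y} | {L} | {W} — 8 equivalence classes.
State J belongs to the block {C,J}, which has 2 states.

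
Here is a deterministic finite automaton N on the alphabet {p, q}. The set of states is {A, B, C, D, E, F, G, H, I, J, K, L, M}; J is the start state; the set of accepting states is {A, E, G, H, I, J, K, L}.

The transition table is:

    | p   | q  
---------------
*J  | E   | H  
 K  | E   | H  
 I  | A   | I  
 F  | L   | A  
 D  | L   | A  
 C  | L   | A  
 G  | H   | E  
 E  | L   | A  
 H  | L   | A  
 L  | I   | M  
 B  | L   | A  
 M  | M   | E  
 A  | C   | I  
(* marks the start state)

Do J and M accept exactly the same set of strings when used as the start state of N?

States {B,D,F,G,K} cannot be reached from the start state, so discard them.
Start with accepting vs non-accepting: {A,E,H,I,J,L} | {C,M}.
Refine {A,E,H,I,J,L} on symbol p: members go to different blocks, giving {E,H,I,J,L} and {A}.
On input p, block {E,H,I,J,L} splits into {E,H,J,L} and {I}.
On input p, block {E,H,J,L} splits into {E,H,J} and {L}.
Refine {E,H,J} on symbol p: members go to different blocks, giving {E,H} and {J}.
Refine {C,M} on symbol p: members go to different blocks, giving {C} and {M}.
No further refinement is possible. Final partition (7 blocks): {E,H} | {C} | {A} | {I} | {L} | {J} | {M}.
J and M end up in different blocks, so they are distinguishable. For instance, the string 'ε' is accepted from only J.

No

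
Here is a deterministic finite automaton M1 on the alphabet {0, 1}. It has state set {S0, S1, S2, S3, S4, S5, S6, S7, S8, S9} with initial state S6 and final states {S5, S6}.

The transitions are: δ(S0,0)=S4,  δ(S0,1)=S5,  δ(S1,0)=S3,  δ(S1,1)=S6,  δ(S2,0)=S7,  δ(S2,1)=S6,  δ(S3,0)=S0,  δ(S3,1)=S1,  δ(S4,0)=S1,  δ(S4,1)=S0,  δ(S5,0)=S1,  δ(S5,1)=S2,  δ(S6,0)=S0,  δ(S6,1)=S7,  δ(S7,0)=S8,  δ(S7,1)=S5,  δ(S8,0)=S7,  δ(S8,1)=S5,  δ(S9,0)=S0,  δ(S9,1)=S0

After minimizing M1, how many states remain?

4

States {S9} cannot be reached from the start state, so discard them.
Start with accepting vs non-accepting: {S5,S6} | {S0,S1,S2,S3,S4,S7,S8}.
Split {S0,S1,S2,S3,S4,S7,S8} by δ(·,1) → {S0,S1,S2,S7,S8} and {S3,S4}.
Split {S0,S1,S2,S7,S8} by δ(·,0) → {S2,S7,S8} and {S0,S1}.
No further refinement is possible. Final partition (4 blocks): {S5,S6} | {S2,S7,S8} | {S3,S4} | {S0,S1}.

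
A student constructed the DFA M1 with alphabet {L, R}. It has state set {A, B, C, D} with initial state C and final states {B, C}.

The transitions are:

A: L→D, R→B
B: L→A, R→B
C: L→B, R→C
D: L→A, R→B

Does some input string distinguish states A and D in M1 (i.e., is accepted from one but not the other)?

No

P0 = {B,C} | {A,D}.
Split {B,C} by δ(·,L) → {B} and {C}.
The partition is now stable with 3 blocks: {B} | {A,D} | {C}.
A and D lie in the same block of the stable partition, so they are equivalent — no string distinguishes them.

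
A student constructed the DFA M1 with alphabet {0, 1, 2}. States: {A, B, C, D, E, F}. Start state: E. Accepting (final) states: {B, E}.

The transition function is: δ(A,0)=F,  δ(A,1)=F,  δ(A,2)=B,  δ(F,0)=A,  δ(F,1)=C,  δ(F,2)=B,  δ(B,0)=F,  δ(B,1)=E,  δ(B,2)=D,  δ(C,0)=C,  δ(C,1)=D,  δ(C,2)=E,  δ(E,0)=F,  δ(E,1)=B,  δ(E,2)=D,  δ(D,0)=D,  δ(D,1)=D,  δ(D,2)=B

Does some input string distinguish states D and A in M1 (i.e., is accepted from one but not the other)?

Every state is reachable, so we keep all 6.
P0 = {B,E} | {A,C,D,F}.
Stable partition: {B,E} | {A,C,D,F} — 2 equivalence classes.
D and A lie in the same block of the stable partition, so they are equivalent — no string distinguishes them.

No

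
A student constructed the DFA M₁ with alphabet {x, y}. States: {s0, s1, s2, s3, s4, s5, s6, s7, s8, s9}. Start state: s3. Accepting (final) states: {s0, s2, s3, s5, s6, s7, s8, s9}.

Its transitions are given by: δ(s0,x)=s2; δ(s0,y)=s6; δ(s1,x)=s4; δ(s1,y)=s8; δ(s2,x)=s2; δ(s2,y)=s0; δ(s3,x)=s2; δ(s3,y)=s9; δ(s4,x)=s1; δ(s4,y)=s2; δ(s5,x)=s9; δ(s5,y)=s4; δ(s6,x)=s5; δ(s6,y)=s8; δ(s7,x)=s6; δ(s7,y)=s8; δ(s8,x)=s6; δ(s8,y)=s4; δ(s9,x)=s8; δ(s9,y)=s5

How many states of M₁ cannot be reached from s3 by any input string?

1

BFS from s3 reaches {s0, s1, s2, s3, s4, s5, s6, s8, s9}; the 1 state(s) s7 are never visited.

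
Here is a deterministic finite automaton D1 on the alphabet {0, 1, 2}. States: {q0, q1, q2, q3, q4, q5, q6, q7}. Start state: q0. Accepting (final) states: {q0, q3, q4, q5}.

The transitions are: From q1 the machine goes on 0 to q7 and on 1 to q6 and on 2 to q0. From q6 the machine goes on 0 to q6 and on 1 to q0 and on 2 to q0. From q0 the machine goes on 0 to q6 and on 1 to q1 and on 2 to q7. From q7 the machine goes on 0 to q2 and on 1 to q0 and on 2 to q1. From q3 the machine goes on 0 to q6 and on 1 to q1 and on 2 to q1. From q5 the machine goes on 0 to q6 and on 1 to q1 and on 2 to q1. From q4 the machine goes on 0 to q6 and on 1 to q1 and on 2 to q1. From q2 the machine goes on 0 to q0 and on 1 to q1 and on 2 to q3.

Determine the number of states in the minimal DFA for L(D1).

6

First remove the unreachable states {q4,q5}; 6 states remain.
P0 = {q0,q3} | {q1,q2,q6,q7}.
Split {q1,q2,q6,q7} by δ(·,0) → {q1,q6,q7} and {q2}.
Split {q1,q6,q7} by δ(·,0) → {q1,q6} and {q7}.
Split {q0,q3} by δ(·,2) → {q0} and {q3}.
Refine {q1,q6} on symbol 0: members go to different blocks, giving {q1} and {q6}.
The partition is now stable with 6 blocks: {q0} | {q1} | {q2} | {q7} | {q3} | {q6}.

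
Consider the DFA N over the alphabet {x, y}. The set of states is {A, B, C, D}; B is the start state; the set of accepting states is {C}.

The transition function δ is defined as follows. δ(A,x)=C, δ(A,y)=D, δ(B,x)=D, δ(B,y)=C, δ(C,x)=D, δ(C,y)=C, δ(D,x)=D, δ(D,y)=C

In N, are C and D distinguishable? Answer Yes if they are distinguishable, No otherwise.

Yes

First remove the unreachable states {A}; 3 states remain.
Initial partition by acceptance: {C} | {B,D}.
No further refinement is possible. Final partition (2 blocks): {C} | {B,D}.
C and D end up in different blocks, so they are distinguishable. For instance, the string 'ε' is accepted from only C.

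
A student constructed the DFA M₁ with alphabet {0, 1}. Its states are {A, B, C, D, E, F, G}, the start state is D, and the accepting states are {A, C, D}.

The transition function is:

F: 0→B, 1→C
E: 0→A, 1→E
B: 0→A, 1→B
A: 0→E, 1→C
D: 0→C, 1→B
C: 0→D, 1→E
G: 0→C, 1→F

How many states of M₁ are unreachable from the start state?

2

No path from D leads to F, G; the other 5 states are all reachable.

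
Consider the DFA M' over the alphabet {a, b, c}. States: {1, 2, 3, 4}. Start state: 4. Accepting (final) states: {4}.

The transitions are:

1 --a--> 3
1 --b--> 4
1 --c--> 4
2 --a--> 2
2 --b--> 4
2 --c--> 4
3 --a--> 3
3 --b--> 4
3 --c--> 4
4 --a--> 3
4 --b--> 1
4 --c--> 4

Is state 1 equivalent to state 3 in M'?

States {2} cannot be reached from the start state, so discard them.
Start with accepting vs non-accepting: {4} | {1,3}.
No further refinement is possible. Final partition (2 blocks): {4} | {1,3}.
1 and 3 lie in the same block of the stable partition, so they are equivalent — no string distinguishes them.

Yes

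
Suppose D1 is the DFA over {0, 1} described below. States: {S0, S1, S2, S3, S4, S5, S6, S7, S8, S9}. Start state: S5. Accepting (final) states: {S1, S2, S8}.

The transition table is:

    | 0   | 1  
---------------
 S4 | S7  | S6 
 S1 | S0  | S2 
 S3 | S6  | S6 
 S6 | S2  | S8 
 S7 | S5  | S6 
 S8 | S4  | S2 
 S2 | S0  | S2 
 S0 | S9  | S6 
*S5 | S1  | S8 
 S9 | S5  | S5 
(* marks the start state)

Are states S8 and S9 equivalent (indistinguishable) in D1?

First remove the unreachable states {S3}; 9 states remain.
Initial partition by acceptance: {S1,S2,S8} | {S0,S4,S5,S6,S7,S9}.
On input 0, block {S0,S4,S5,S6,S7,S9} splits into {S0,S4,S7,S9} and {S5,S6}.
Split {S0,S4,S7,S9} by δ(·,0) → {S0,S4} and {S7,S9}.
No further refinement is possible. Final partition (4 blocks): {S1,S2,S8} | {S0,S4} | {S5,S6} | {S7,S9}.
S8 and S9 end up in different blocks, so they are distinguishable. For instance, the string 'ε' is accepted from only S8.

No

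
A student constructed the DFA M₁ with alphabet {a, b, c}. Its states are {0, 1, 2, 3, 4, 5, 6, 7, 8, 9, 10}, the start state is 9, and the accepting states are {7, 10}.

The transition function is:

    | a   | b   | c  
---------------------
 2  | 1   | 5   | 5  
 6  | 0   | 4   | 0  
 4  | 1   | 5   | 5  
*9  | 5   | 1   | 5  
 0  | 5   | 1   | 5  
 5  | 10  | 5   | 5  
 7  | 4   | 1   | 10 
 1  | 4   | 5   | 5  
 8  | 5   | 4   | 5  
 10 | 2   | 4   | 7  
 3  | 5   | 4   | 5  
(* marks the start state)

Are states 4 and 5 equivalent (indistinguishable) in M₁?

States {0,3,6,8} cannot be reached from the start state, so discard them.
P0 = {7,10} | {1,2,4,5,9}.
On input a, block {1,2,4,5,9} splits into {1,2,4,9} and {5}.
Split {1,2,4,9} by δ(·,a) → {1,2,4} and {9}.
Stable partition: {7,10} | {1,2,4} | {5} | {9} — 4 equivalence classes.
4 and 5 end up in different blocks, so they are distinguishable. For instance, the string 'a' is accepted from only 5.

No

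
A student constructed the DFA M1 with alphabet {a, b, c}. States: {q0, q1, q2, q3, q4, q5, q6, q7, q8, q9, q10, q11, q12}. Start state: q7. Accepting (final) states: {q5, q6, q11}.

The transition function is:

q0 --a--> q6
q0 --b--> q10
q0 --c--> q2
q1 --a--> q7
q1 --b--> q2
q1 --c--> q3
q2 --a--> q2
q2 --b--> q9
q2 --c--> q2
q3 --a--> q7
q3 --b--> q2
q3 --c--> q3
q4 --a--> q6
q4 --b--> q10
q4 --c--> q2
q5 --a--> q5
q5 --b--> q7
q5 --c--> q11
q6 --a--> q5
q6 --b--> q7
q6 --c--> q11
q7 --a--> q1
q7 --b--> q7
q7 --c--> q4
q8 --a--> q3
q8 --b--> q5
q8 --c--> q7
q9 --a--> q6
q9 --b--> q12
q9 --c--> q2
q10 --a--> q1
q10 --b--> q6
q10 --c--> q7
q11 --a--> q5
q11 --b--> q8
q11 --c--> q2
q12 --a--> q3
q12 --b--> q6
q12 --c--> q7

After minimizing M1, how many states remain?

7

Reachable states from the start: {q1,q2,q3,q4,q5,q6,q7,q8,q9,q10,q11,q12}. Unreachable: {q0} — drop them.
P0 = {q5,q6,q11} | {q1,q2,q3,q4,q7,q8,q9,q10,q12}.
Split {q5,q6,q11} by δ(·,c) → {q5,q6} and {q11}.
Split {q1,q2,q3,q4,q7,q8,q9,q10,q12} by δ(·,a) → {q1,q2,q3,q7,q8,q10,q12} and {q4,q9}.
Refine {q1,q2,q3,q7,q8,q10,q12} on symbol b: members go to different blocks, giving {q1,q3,q7} and {q8,q10,q12} and {q2}.
Split {q1,q3,q7} by δ(·,b) → {q1,q3} and {q7}.
Stable partition: {q5,q6} | {q1,q3} | {q11} | {q4,q9} | {q8,q10,q12} | {q2} | {q7} — 7 equivalence classes.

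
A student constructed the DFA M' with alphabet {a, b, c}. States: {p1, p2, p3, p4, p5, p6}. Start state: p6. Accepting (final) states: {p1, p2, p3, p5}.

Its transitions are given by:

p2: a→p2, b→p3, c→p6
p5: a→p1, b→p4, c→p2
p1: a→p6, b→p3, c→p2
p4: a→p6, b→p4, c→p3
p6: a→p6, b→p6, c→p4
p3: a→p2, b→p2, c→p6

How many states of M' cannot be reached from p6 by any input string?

2

No path from p6 leads to p1, p5; the other 4 states are all reachable.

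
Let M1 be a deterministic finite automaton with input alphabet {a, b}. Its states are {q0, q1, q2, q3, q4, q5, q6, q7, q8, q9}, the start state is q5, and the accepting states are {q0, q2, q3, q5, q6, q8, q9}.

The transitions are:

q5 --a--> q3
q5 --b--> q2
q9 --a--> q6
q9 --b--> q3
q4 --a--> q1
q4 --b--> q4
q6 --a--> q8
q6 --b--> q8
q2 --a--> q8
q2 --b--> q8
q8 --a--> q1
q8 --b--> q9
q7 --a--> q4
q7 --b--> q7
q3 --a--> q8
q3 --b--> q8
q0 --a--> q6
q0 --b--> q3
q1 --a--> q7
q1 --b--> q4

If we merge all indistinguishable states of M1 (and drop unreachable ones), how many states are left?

First remove the unreachable states {q0}; 9 states remain.
Start with accepting vs non-accepting: {q2,q3,q5,q6,q8,q9} | {q1,q4,q7}.
Refine {q2,q3,q5,q6,q8,q9} on symbol a: members go to different blocks, giving {q2,q3,q5,q6,q9} and {q8}.
Split {q2,q3,q5,q6,q9} by δ(·,a) → {q2,q3,q6} and {q5,q9}.
The partition is now stable with 4 blocks: {q2,q3,q6} | {q1,q4,q7} | {q8} | {q5,q9}.

4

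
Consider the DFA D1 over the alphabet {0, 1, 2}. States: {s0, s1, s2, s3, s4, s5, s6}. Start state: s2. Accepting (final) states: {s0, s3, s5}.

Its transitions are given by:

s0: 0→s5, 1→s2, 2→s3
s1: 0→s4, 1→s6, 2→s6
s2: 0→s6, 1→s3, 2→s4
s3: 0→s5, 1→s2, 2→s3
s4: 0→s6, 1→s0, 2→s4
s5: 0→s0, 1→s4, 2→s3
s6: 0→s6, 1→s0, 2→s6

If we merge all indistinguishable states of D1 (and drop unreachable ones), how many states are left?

2

Reachable states from the start: {s0,s2,s3,s4,s5,s6}. Unreachable: {s1} — drop them.
Start with accepting vs non-accepting: {s0,s3,s5} | {s2,s4,s6}.
No further refinement is possible. Final partition (2 blocks): {s0,s3,s5} | {s2,s4,s6}.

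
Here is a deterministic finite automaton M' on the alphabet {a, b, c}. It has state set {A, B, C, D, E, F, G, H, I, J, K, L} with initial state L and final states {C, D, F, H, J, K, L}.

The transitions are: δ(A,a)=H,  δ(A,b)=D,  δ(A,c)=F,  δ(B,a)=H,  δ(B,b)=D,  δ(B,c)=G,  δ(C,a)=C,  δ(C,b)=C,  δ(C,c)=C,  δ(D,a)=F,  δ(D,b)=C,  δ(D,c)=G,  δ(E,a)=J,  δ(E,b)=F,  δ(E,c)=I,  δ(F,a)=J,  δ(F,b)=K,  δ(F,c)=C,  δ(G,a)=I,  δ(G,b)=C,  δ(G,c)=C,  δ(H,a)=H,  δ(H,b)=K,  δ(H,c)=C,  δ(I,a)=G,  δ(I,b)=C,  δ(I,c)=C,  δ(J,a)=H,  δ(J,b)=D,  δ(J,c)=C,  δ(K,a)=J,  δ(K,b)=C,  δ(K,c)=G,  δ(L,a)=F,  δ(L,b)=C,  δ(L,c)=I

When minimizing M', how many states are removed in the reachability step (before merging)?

No path from L leads to A, B, E; the other 9 states are all reachable.

3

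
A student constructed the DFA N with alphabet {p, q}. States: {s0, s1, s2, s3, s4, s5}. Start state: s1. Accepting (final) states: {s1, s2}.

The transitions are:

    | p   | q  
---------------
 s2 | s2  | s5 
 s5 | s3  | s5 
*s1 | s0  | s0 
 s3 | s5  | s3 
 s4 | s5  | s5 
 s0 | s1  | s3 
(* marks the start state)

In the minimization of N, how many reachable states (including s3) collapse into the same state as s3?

States {s2,s4} cannot be reached from the start state, so discard them.
P0 = {s1} | {s0,s3,s5}.
On input p, block {s0,s3,s5} splits into {s3,s5} and {s0}.
Stable partition: {s1} | {s3,s5} | {s0} — 3 equivalence classes.
The equivalence class containing s3 is {s3,s5}, of size 2.

2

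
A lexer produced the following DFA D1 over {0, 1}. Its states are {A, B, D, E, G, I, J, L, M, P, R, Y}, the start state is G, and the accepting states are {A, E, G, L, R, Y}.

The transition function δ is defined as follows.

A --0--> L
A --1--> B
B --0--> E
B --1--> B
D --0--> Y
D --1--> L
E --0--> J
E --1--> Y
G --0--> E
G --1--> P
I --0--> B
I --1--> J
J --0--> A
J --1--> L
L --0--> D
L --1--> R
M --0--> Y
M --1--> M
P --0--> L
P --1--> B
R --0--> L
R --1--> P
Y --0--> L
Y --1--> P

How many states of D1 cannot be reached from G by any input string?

BFS from G reaches {A, B, D, E, G, J, L, P, R, Y}; the 2 state(s) I, M are never visited.

2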